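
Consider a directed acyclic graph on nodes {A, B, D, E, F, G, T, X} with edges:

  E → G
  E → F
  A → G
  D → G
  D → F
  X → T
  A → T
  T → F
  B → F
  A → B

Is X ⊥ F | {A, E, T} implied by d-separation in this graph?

Yes — X and F are d-separated given {A, E, T}.

We examine all 4 paths between X and F:
Path 1: X → T ← A → B → F
  A is a fork here and A is conditioned on, so the path is blocked at A.
Path 2: X → T ← A → G ← D → F
  A is a fork here and A is conditioned on, so the path is blocked at A.
Path 3: X → T ← A → G ← E → F
  A is a fork here and A is conditioned on, so the path is blocked at A.
Path 4: X → T → F
  T is a chain here and T is conditioned on, so the path is blocked at T.
Every path is blocked, so X and F are d-separated given {A, E, T}.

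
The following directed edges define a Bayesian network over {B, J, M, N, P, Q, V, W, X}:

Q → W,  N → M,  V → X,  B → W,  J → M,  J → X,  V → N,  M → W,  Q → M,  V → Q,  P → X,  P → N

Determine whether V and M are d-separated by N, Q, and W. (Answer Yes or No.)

Yes — V and M are d-separated given {N, Q, W}.

There are 6 undirected paths between V and M; checking each against the conditioning set {N, Q, W}:
  1. V → Q → W ← M — Q:chain[blocks]; W:collider[open] ⇒ blocked
  2. V → Q → M — Q:chain[blocks] ⇒ blocked
  3. V → X ← P → N → M — X:collider[blocks]; P:fork[open]; N:chain[blocks] ⇒ blocked
  4. V → X ← J → M — X:collider[blocks]; J:fork[open] ⇒ blocked
  5. V → N ← P → X ← J → M — N:collider[open]; P:fork[open]; X:collider[blocks]; J:fork[open] ⇒ blocked
  6. V → N → M — N:chain[blocks] ⇒ blocked
Every path is blocked, so V and M are d-separated given {N, Q, W}.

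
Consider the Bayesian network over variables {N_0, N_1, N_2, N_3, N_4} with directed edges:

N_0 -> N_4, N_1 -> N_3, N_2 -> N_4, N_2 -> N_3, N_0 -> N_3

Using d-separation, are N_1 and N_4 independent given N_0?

Yes

There are 2 undirected paths between N_1 and N_4; checking each against the conditioning set {N_0}:
Path 1: N_1 → N_3 ← N_2 → N_4
  N_3 is a collider here and neither N_3 nor any of its descendants is conditioned on, so the collider stays closed — the path is blocked at N_3.
Path 2: N_1 → N_3 ← N_0 → N_4
  N_3 is a collider here and neither N_3 nor any of its descendants is conditioned on, so the collider stays closed — the path is blocked at N_3.
Every path is blocked, so N_1 and N_4 are d-separated given {N_0}.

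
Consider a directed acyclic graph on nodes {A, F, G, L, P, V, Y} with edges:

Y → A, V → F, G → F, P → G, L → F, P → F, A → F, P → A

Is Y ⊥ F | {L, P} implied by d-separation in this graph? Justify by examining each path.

No — Y and F are not d-separated given {L, P}.

Enumerating the 3 paths from Y to F and testing each for blocking by {L, P}:
Path 1: Y → A → F
  A is a chain and A is not conditioned on — no node blocks this path, so it is active.
Path 2: Y → A ← P → G → F
  A is a collider here and neither A nor any of its descendants is conditioned on, so the collider stays closed — the path is blocked at A.
Path 3: Y → A ← P → F
  A is a collider here and neither A nor any of its descendants is conditioned on, so the collider stays closed — the path is blocked at A.
Because an active path exists, Y and F are not d-separated.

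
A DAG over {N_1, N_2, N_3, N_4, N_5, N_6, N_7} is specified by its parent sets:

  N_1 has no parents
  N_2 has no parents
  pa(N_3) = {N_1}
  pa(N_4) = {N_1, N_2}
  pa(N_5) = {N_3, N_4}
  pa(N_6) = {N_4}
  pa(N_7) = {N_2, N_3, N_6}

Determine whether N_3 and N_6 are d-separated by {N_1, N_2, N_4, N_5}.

Yes

Enumerating the 6 paths from N_3 to N_6 and testing each for blocking by {N_1, N_2, N_4, N_5}:
Path 1: N_3 → N_7 ← N_2 → N_4 → N_6
  N_7 is a collider here and neither N_7 nor any of its descendants is conditioned on, so the collider stays closed — the path is blocked at N_7.
Path 2: N_3 → N_7 ← N_6
  N_7 is a collider here and neither N_7 nor any of its descendants is conditioned on, so the collider stays closed — the path is blocked at N_7.
Path 3: N_3 ← N_1 → N_4 ← N_2 → N_7 ← N_6
  N_1 is a fork here and N_1 is conditioned on, so the path is blocked at N_1.
Path 4: N_3 ← N_1 → N_4 → N_6
  N_1 is a fork here and N_1 is conditioned on, so the path is blocked at N_1.
Path 5: N_3 → N_5 ← N_4 ← N_2 → N_7 ← N_6
  N_4 is a chain here and N_4 is conditioned on, so the path is blocked at N_4.
Path 6: N_3 → N_5 ← N_4 → N_6
  N_4 is a fork here and N_4 is conditioned on, so the path is blocked at N_4.
All paths are blocked; N_3 ⊥ N_6 | {N_1, N_2, N_4, N_5} holds.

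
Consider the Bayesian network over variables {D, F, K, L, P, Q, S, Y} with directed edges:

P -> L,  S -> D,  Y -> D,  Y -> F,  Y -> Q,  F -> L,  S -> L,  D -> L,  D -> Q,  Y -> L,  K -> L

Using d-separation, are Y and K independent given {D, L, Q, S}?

We examine all 6 paths between Y and K:
Path 1: Y → L ← K
  L is a collider and L is conditioned on, which opens it — no node blocks this path, so it is active.
Path 2: Y → Q ← D ← S → L ← K
  D is a chain here and D is conditioned on, so the path is blocked at D.
Path 3: Y → Q ← D → L ← K
  D is a fork here and D is conditioned on, so the path is blocked at D.
Path 4: Y → D ← S → L ← K
  S is a fork here and S is conditioned on, so the path is blocked at S.
Path 5: Y → D → L ← K
  D is a chain here and D is conditioned on, so the path is blocked at D.
Path 6: Y → F → L ← K
  F is a chain and F is not conditioned on; L is a collider and L is conditioned on, which opens it — no node blocks this path, so it is active.
Because an active path exists, Y and K are not d-separated.

No — Y and K are not d-separated given {D, L, Q, S}.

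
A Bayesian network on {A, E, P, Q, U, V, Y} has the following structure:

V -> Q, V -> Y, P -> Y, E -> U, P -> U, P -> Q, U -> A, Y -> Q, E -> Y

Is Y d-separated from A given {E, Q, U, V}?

Yes

4 paths connect Y and A; each must be blocked for d-separation to hold:
Path 1: Y ← E → U → A
  E is a fork here and E is conditioned on, so the path is blocked at E.
Path 2: Y ← V → Q ← P → U → A
  V is a fork here and V is conditioned on, so the path is blocked at V.
Path 3: Y → Q ← P → U → A
  U is a chain here and U is conditioned on, so the path is blocked at U.
Path 4: Y ← P → U → A
  U is a chain here and U is conditioned on, so the path is blocked at U.
Since every path is blocked, d-separation holds.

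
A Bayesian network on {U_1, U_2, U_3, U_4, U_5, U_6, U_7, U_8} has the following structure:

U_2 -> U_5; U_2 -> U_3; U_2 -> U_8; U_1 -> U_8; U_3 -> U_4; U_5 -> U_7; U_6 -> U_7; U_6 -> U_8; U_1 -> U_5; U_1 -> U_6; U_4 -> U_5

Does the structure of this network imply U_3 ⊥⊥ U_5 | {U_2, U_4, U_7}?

There are 6 undirected paths between U_3 and U_5; checking each against the conditioning set {U_2, U_4, U_7}:
  1. U_3 ← U_2 → U_5 — U_2:fork[blocks] ⇒ blocked
  2. U_3 ← U_2 → U_8 ← U_1 → U_5 — U_2:fork[blocks]; U_8:collider[blocks]; U_1:fork[open] ⇒ blocked
  3. U_3 ← U_2 → U_8 ← U_1 → U_6 → U_7 ← U_5 — U_2:fork[blocks]; U_8:collider[blocks]; U_1:fork[open]; U_6:chain[open]; U_7:collider[open] ⇒ blocked
  4. U_3 ← U_2 → U_8 ← U_6 ← U_1 → U_5 — U_2:fork[blocks]; U_8:collider[blocks]; U_6:chain[open]; U_1:fork[open] ⇒ blocked
  5. U_3 ← U_2 → U_8 ← U_6 → U_7 ← U_5 — U_2:fork[blocks]; U_8:collider[blocks]; U_6:fork[open]; U_7:collider[open] ⇒ blocked
  6. U_3 → U_4 → U_5 — U_4:chain[blocks] ⇒ blocked
All paths are blocked; U_3 ⊥ U_5 | {U_2, U_4, U_7} holds.

Yes — U_3 and U_5 are d-separated given {U_2, U_4, U_7}.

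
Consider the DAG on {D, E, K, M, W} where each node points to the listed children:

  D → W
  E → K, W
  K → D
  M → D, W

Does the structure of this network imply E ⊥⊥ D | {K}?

Yes

Enumerating the 3 paths from E to D and testing each for blocking by {K}:
  1. E → K → D — K:chain[blocks] ⇒ blocked
  2. E → W ← M → D — W:collider[blocks]; M:fork[open] ⇒ blocked
  3. E → W ← D — W:collider[blocks] ⇒ blocked
All paths are blocked; E ⊥ D | {K} holds.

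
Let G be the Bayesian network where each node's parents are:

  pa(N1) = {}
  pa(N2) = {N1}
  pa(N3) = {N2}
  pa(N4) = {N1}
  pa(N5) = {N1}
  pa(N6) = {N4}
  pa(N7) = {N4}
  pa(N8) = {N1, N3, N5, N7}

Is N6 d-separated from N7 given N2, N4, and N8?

There are 4 undirected paths between N6 and N7; checking each against the conditioning set {N2, N4, N8}:
Path 1: N6 ← N4 ← N1 → N5 → N8 ← N7
  N4 is a chain here and N4 is conditioned on, so the path is blocked at N4.
Path 2: N6 ← N4 ← N1 → N8 ← N7
  N4 is a chain here and N4 is conditioned on, so the path is blocked at N4.
Path 3: N6 ← N4 ← N1 → N2 → N3 → N8 ← N7
  N4 is a chain here and N4 is conditioned on, so the path is blocked at N4.
Path 4: N6 ← N4 → N7
  N4 is a fork here and N4 is conditioned on, so the path is blocked at N4.
Every path is blocked, so N6 and N7 are d-separated given {N2, N4, N8}.

Yes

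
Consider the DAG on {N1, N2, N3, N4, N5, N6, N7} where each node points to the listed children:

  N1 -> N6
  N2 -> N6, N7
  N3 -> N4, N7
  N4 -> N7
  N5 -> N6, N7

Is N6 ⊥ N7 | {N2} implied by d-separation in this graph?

We examine all 2 paths between N6 and N7:
Path 1: N6 ← N5 → N7
  N5 is a fork and N5 is not conditioned on — no node blocks this path, so it is active.
Path 2: N6 ← N2 → N7
  N2 is a fork here and N2 is conditioned on, so the path is blocked at N2.
At least one path is unblocked, so d-separation fails.

No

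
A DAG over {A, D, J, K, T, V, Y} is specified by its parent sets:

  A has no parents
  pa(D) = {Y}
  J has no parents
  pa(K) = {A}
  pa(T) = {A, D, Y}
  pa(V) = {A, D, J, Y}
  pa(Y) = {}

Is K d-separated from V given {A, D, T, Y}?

Yes — K and V are d-separated given {A, D, T, Y}.

There are 5 undirected paths between K and V; checking each against the conditioning set {A, D, T, Y}:
  1. K ← A → V — A:fork[blocks] ⇒ blocked
  2. K ← A → T ← D → V — A:fork[blocks]; T:collider[open]; D:fork[blocks] ⇒ blocked
  3. K ← A → T ← D ← Y → V — A:fork[blocks]; T:collider[open]; D:chain[blocks]; Y:fork[blocks] ⇒ blocked
  4. K ← A → T ← Y → D → V — A:fork[blocks]; T:collider[open]; Y:fork[blocks]; D:chain[blocks] ⇒ blocked
  5. K ← A → T ← Y → V — A:fork[blocks]; T:collider[open]; Y:fork[blocks] ⇒ blocked
Every path is blocked, so K and V are d-separated given {A, D, T, Y}.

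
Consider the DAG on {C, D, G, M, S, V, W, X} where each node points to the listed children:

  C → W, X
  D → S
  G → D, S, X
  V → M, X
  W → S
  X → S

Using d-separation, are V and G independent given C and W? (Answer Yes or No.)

Yes — V and G are d-separated given {C, W}.

There are 5 undirected paths between V and G; checking each against the conditioning set {C, W}:
Path 1: V → X ← C → W → S ← D ← G
  X is a collider here and neither X nor any of its descendants is conditioned on, so the collider stays closed — the path is blocked at X.
Path 2: V → X ← C → W → S ← G
  X is a collider here and neither X nor any of its descendants is conditioned on, so the collider stays closed — the path is blocked at X.
Path 3: V → X ← G
  X is a collider here and neither X nor any of its descendants is conditioned on, so the collider stays closed — the path is blocked at X.
Path 4: V → X → S ← D ← G
  S is a collider here and neither S nor any of its descendants is conditioned on, so the collider stays closed — the path is blocked at S.
Path 5: V → X → S ← G
  S is a collider here and neither S nor any of its descendants is conditioned on, so the collider stays closed — the path is blocked at S.
All paths are blocked; V ⊥ G | {C, W} holds.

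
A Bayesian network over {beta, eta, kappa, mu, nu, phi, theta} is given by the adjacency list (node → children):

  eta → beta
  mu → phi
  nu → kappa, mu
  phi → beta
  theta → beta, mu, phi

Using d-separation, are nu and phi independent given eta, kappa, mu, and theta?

3 paths connect nu and phi; each must be blocked for d-separation to hold:
Path 1: nu → mu → phi
  mu is a chain here and mu is conditioned on, so the path is blocked at mu.
Path 2: nu → mu ← theta → beta ← phi
  theta is a fork here and theta is conditioned on, so the path is blocked at theta.
Path 3: nu → mu ← theta → phi
  theta is a fork here and theta is conditioned on, so the path is blocked at theta.
Since every path is blocked, d-separation holds.

Yes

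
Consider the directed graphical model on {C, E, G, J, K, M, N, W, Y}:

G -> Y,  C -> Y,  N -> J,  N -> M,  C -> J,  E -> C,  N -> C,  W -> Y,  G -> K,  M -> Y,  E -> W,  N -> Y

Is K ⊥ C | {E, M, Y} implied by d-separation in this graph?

No

6 paths connect K and C; each must be blocked for d-separation to hold:
Path 1: K ← G → Y ← N → J ← C
  J is a collider here and neither J nor any of its descendants is conditioned on, so the collider stays closed — the path is blocked at J.
Path 2: K ← G → Y ← N → C
  G is a fork and G is not conditioned on; Y is a collider and Y is conditioned on, which opens it; N is a fork and N is not conditioned on — no node blocks this path, so it is active.
Path 3: K ← G → Y ← C
  G is a fork and G is not conditioned on; Y is a collider and Y is conditioned on, which opens it — no node blocks this path, so it is active.
Path 4: K ← G → Y ← M ← N → J ← C
  M is a chain here and M is conditioned on, so the path is blocked at M.
Path 5: K ← G → Y ← M ← N → C
  M is a chain here and M is conditioned on, so the path is blocked at M.
Path 6: K ← G → Y ← W ← E → C
  E is a fork here and E is conditioned on, so the path is blocked at E.
Because an active path exists, K and C are not d-separated.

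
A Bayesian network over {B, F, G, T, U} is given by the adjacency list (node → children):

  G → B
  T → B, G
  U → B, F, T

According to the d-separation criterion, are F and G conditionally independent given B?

We examine all 4 paths between F and G:
  1. F ← U → T → G — U:fork[open]; T:chain[open] ⇒ active
  2. F ← U → T → B ← G — U:fork[open]; T:chain[open]; B:collider[open] ⇒ active
  3. F ← U → B ← G — U:fork[open]; B:collider[open] ⇒ active
  4. F ← U → B ← T → G — U:fork[open]; B:collider[open]; T:fork[open] ⇒ active
Since the path F ← U → T → G is active, F and G are not d-separated given {B}.

No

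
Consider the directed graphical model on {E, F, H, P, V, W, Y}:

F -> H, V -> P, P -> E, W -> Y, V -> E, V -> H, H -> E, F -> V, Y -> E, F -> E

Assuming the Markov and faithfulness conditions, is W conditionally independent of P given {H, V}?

We examine all 6 paths between W and P:
Path 1: W → Y → E ← F → H ← V → P
  E is a collider here and neither E nor any of its descendants is conditioned on, so the collider stays closed — the path is blocked at E.
Path 2: W → Y → E ← F → V → P
  E is a collider here and neither E nor any of its descendants is conditioned on, so the collider stays closed — the path is blocked at E.
Path 3: W → Y → E ← H ← F → V → P
  E is a collider here and neither E nor any of its descendants is conditioned on, so the collider stays closed — the path is blocked at E.
Path 4: W → Y → E ← H ← V → P
  E is a collider here and neither E nor any of its descendants is conditioned on, so the collider stays closed — the path is blocked at E.
Path 5: W → Y → E ← V → P
  E is a collider here and neither E nor any of its descendants is conditioned on, so the collider stays closed — the path is blocked at E.
Path 6: W → Y → E ← P
  E is a collider here and neither E nor any of its descendants is conditioned on, so the collider stays closed — the path is blocked at E.
All paths are blocked; W ⊥ P | {H, V} holds.

Yes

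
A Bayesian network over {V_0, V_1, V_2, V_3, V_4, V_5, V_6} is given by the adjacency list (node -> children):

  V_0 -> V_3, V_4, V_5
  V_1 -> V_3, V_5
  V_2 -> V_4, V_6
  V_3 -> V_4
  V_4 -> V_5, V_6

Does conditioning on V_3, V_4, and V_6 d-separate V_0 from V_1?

6 paths connect V_0 and V_1; each must be blocked for d-separation to hold:
Path 1: V_0 → V_3 ← V_1
  V_3 is a collider and V_3 is conditioned on, which opens it — no node blocks this path, so it is active.
Path 2: V_0 → V_3 → V_4 → V_5 ← V_1
  V_3 is a chain here and V_3 is conditioned on, so the path is blocked at V_3.
Path 3: V_0 → V_5 ← V_1
  V_5 is a collider here and neither V_5 nor any of its descendants is conditioned on, so the collider stays closed — the path is blocked at V_5.
Path 4: V_0 → V_5 ← V_4 ← V_3 ← V_1
  V_5 is a collider here and neither V_5 nor any of its descendants is conditioned on, so the collider stays closed — the path is blocked at V_5.
Path 5: V_0 → V_4 ← V_3 ← V_1
  V_3 is a chain here and V_3 is conditioned on, so the path is blocked at V_3.
Path 6: V_0 → V_4 → V_5 ← V_1
  V_4 is a chain here and V_4 is conditioned on, so the path is blocked at V_4.
Because an active path exists, V_0 and V_1 are not d-separated.

No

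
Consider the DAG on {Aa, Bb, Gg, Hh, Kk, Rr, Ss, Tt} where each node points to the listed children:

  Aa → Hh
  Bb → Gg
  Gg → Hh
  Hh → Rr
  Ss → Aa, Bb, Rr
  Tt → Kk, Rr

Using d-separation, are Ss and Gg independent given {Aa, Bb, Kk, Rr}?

No

3 paths connect Ss and Gg; each must be blocked for d-separation to hold:
Path 1: Ss → Bb → Gg
  Bb is a chain here and Bb is conditioned on, so the path is blocked at Bb.
Path 2: Ss → Rr ← Hh ← Gg
  Rr is a collider and Rr is conditioned on, which opens it; Hh is a chain and Hh is not conditioned on — no node blocks this path, so it is active.
Path 3: Ss → Aa → Hh ← Gg
  Aa is a chain here and Aa is conditioned on, so the path is blocked at Aa.
At least one path is unblocked, so d-separation fails.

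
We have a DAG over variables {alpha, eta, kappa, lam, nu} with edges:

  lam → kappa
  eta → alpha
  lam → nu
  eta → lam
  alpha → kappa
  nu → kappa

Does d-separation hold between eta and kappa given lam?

No — eta and kappa are not d-separated given {lam}.

There are 3 undirected paths between eta and kappa; checking each against the conditioning set {lam}:
Path 1: eta → alpha → kappa
  alpha is a chain and alpha is not conditioned on — no node blocks this path, so it is active.
Path 2: eta → lam → kappa
  lam is a chain here and lam is conditioned on, so the path is blocked at lam.
Path 3: eta → lam → nu → kappa
  lam is a chain here and lam is conditioned on, so the path is blocked at lam.
Because an active path exists, eta and kappa are not d-separated.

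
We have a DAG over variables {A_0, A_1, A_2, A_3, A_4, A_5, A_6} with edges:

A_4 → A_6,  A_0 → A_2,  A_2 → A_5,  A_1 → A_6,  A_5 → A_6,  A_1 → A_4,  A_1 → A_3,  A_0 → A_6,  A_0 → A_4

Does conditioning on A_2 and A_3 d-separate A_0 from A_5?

4 paths connect A_0 and A_5; each must be blocked for d-separation to hold:
Path 1: A_0 → A_6 ← A_5
  A_6 is a collider here and neither A_6 nor any of its descendants is conditioned on, so the collider stays closed — the path is blocked at A_6.
Path 2: A_0 → A_2 → A_5
  A_2 is a chain here and A_2 is conditioned on, so the path is blocked at A_2.
Path 3: A_0 → A_4 ← A_1 → A_6 ← A_5
  A_4 is a collider here and neither A_4 nor any of its descendants is conditioned on, so the collider stays closed — the path is blocked at A_4.
Path 4: A_0 → A_4 → A_6 ← A_5
  A_6 is a collider here and neither A_6 nor any of its descendants is conditioned on, so the collider stays closed — the path is blocked at A_6.
Since every path is blocked, d-separation holds.

Yes — A_0 and A_5 are d-separated given {A_2, A_3}.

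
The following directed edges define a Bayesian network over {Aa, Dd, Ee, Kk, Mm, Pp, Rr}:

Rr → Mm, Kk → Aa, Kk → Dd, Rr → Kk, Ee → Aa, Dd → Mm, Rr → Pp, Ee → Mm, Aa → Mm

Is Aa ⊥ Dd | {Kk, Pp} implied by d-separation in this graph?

Yes

6 paths connect Aa and Dd; each must be blocked for d-separation to hold:
Path 1: Aa → Mm ← Dd
  Mm is a collider here and neither Mm nor any of its descendants is conditioned on, so the collider stays closed — the path is blocked at Mm.
Path 2: Aa → Mm ← Rr → Kk → Dd
  Mm is a collider here and neither Mm nor any of its descendants is conditioned on, so the collider stays closed — the path is blocked at Mm.
Path 3: Aa ← Kk → Dd
  Kk is a fork here and Kk is conditioned on, so the path is blocked at Kk.
Path 4: Aa ← Kk ← Rr → Mm ← Dd
  Kk is a chain here and Kk is conditioned on, so the path is blocked at Kk.
Path 5: Aa ← Ee → Mm ← Dd
  Mm is a collider here and neither Mm nor any of its descendants is conditioned on, so the collider stays closed — the path is blocked at Mm.
Path 6: Aa ← Ee → Mm ← Rr → Kk → Dd
  Mm is a collider here and neither Mm nor any of its descendants is conditioned on, so the collider stays closed — the path is blocked at Mm.
All paths are blocked; Aa ⊥ Dd | {Kk, Pp} holds.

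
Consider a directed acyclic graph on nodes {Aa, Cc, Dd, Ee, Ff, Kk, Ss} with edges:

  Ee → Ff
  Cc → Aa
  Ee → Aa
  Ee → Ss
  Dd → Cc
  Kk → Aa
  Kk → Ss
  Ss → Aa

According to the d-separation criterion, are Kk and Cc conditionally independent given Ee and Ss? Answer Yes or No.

Yes

There are 3 undirected paths between Kk and Cc; checking each against the conditioning set {Ee, Ss}:
  1. Kk → Ss → Aa ← Cc — Ss:chain[blocks]; Aa:collider[blocks] ⇒ blocked
  2. Kk → Ss ← Ee → Aa ← Cc — Ss:collider[open]; Ee:fork[blocks]; Aa:collider[blocks] ⇒ blocked
  3. Kk → Aa ← Cc — Aa:collider[blocks] ⇒ blocked
Since every path is blocked, d-separation holds.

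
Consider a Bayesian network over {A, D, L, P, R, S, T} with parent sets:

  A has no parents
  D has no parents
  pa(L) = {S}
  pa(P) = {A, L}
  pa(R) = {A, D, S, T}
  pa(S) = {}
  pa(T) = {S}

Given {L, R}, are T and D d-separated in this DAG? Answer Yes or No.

No

There are 3 undirected paths between T and D; checking each against the conditioning set {L, R}:
Path 1: T ← S → R ← D
  S is a fork and S is not conditioned on; R is a collider and R is conditioned on, which opens it — no node blocks this path, so it is active.
Path 2: T ← S → L → P ← A → R ← D
  L is a chain here and L is conditioned on, so the path is blocked at L.
Path 3: T → R ← D
  R is a collider and R is conditioned on, which opens it — no node blocks this path, so it is active.
At least one path is unblocked, so d-separation fails.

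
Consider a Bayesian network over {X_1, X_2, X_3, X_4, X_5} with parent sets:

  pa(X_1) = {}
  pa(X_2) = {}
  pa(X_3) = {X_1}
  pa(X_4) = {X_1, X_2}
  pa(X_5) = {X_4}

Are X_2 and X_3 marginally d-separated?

Only one path connects X_2 and X_3:
Path 1: X_2 → X_4 ← X_1 → X_3
  X_4 is a collider here and neither X_4 nor any of its descendants is conditioned on, so the collider stays closed — the path is blocked at X_4.
Every path is blocked, so X_2 and X_3 are d-separated given ∅.

Yes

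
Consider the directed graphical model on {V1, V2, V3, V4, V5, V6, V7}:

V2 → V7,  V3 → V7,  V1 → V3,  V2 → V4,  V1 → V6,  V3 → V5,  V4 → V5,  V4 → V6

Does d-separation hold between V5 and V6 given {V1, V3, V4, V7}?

4 paths connect V5 and V6; each must be blocked for d-separation to hold:
  1. V5 ← V3 → V7 ← V2 → V4 → V6 — V3:fork[blocks]; V7:collider[open]; V2:fork[open]; V4:chain[blocks] ⇒ blocked
  2. V5 ← V3 ← V1 → V6 — V3:chain[blocks]; V1:fork[blocks] ⇒ blocked
  3. V5 ← V4 ← V2 → V7 ← V3 ← V1 → V6 — V4:chain[blocks]; V2:fork[open]; V7:collider[open]; V3:chain[blocks]; V1:fork[blocks] ⇒ blocked
  4. V5 ← V4 → V6 — V4:fork[blocks] ⇒ blocked
All paths are blocked; V5 ⊥ V6 | {V1, V3, V4, V7} holds.

Yes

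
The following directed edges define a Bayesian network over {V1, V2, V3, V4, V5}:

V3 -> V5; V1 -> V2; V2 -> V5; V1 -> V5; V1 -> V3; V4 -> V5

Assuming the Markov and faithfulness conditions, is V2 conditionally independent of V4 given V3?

Yes

We examine all 3 paths between V2 and V4:
  1. V2 → V5 ← V4 — V5:collider[blocks] ⇒ blocked
  2. V2 ← V1 → V5 ← V4 — V1:fork[open]; V5:collider[blocks] ⇒ blocked
  3. V2 ← V1 → V3 → V5 ← V4 — V1:fork[open]; V3:chain[blocks]; V5:collider[blocks] ⇒ blocked
Since every path is blocked, d-separation holds.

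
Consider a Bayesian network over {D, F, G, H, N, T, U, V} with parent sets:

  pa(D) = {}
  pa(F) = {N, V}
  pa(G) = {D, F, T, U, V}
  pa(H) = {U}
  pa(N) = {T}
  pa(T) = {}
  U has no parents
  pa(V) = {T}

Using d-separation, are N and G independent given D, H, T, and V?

There are 6 undirected paths between N and G; checking each against the conditioning set {D, H, T, V}:
  1. N ← T → G — T:fork[blocks] ⇒ blocked
  2. N ← T → V → G — T:fork[blocks]; V:chain[blocks] ⇒ blocked
  3. N ← T → V → F → G — T:fork[blocks]; V:chain[blocks]; F:chain[open] ⇒ blocked
  4. N → F → G — F:chain[open] ⇒ active
  5. N → F ← V → G — F:collider[blocks]; V:fork[blocks] ⇒ blocked
  6. N → F ← V ← T → G — F:collider[blocks]; V:chain[blocks]; T:fork[blocks] ⇒ blocked
Since the path N → F → G is active, N and G are not d-separated given {D, H, T, V}.

No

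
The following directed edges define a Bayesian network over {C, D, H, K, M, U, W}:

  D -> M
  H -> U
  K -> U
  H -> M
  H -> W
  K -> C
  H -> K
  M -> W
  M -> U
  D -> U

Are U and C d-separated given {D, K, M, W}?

There are 6 undirected paths between U and C; checking each against the conditioning set {D, K, M, W}:
Path 1: U ← D → M → W ← H → K → C
  D is a fork here and D is conditioned on, so the path is blocked at D.
Path 2: U ← D → M ← H → K → C
  D is a fork here and D is conditioned on, so the path is blocked at D.
Path 3: U ← M → W ← H → K → C
  M is a fork here and M is conditioned on, so the path is blocked at M.
Path 4: U ← M ← H → K → C
  M is a chain here and M is conditioned on, so the path is blocked at M.
Path 5: U ← H → K → C
  K is a chain here and K is conditioned on, so the path is blocked at K.
Path 6: U ← K → C
  K is a fork here and K is conditioned on, so the path is blocked at K.
All paths are blocked; U ⊥ C | {D, K, M, W} holds.

Yes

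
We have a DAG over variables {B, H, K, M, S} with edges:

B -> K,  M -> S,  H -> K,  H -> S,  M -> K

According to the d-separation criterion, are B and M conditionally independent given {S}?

2 paths connect B and M; each must be blocked for d-separation to hold:
Path 1: B → K ← M
  K is a collider here and neither K nor any of its descendants is conditioned on, so the collider stays closed — the path is blocked at K.
Path 2: B → K ← H → S ← M
  K is a collider here and neither K nor any of its descendants is conditioned on, so the collider stays closed — the path is blocked at K.
Since every path is blocked, d-separation holds.

Yes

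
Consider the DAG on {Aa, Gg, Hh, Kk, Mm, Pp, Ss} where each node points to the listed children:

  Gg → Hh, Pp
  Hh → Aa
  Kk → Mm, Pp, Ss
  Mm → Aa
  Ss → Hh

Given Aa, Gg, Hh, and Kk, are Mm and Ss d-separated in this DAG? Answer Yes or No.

We examine all 4 paths between Mm and Ss:
  1. Mm ← Kk → Pp ← Gg → Hh ← Ss — Kk:fork[blocks]; Pp:collider[blocks]; Gg:fork[blocks]; Hh:collider[open] ⇒ blocked
  2. Mm ← Kk → Ss — Kk:fork[blocks] ⇒ blocked
  3. Mm → Aa ← Hh ← Gg → Pp ← Kk → Ss — Aa:collider[open]; Hh:chain[blocks]; Gg:fork[blocks]; Pp:collider[blocks]; Kk:fork[blocks] ⇒ blocked
  4. Mm → Aa ← Hh ← Ss — Aa:collider[open]; Hh:chain[blocks] ⇒ blocked
Every path is blocked, so Mm and Ss are d-separated given {Aa, Gg, Hh, Kk}.

Yes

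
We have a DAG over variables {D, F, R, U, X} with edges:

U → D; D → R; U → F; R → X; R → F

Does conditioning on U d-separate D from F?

No — D and F are not d-separated given {U}.

There are 2 undirected paths between D and F; checking each against the conditioning set {U}:
  1. D → R → F — R:chain[open] ⇒ active
  2. D ← U → F — U:fork[blocks] ⇒ blocked
At least one path is unblocked, so d-separation fails.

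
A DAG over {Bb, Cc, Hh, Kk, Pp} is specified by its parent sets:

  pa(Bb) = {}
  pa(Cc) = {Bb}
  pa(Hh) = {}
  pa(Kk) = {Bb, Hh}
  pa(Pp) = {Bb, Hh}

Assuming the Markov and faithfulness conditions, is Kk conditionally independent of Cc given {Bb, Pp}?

There are 2 undirected paths between Kk and Cc; checking each against the conditioning set {Bb, Pp}:
Path 1: Kk ← Hh → Pp ← Bb → Cc
  Bb is a fork here and Bb is conditioned on, so the path is blocked at Bb.
Path 2: Kk ← Bb → Cc
  Bb is a fork here and Bb is conditioned on, so the path is blocked at Bb.
Since every path is blocked, d-separation holds.

Yes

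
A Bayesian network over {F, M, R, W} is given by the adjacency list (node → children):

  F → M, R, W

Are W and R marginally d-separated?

No — W and R are not d-separated given ∅.

There is one path between W and R:
  1. W ← F → R — F:fork[open] ⇒ active
At least one path is unblocked, so d-separation fails.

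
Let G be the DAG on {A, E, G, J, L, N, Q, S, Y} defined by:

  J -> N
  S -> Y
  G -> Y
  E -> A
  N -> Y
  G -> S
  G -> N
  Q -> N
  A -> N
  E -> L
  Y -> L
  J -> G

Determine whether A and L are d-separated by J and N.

We examine all 6 paths between A and L:
Path 1: A → N → Y → L
  N is a chain here and N is conditioned on, so the path is blocked at N.
Path 2: A → N ← G → Y → L
  N is a collider and N is conditioned on, which opens it; G is a fork and G is not conditioned on; Y is a chain and Y is not conditioned on — no node blocks this path, so it is active.
Path 3: A → N ← G → S → Y → L
  N is a collider and N is conditioned on, which opens it; G is a fork and G is not conditioned on; S is a chain and S is not conditioned on; Y is a chain and Y is not conditioned on — no node blocks this path, so it is active.
Path 4: A → N ← J → G → Y → L
  J is a fork here and J is conditioned on, so the path is blocked at J.
Path 5: A → N ← J → G → S → Y → L
  J is a fork here and J is conditioned on, so the path is blocked at J.
Path 6: A ← E → L
  E is a fork and E is not conditioned on — no node blocks this path, so it is active.
At least one path is unblocked, so d-separation fails.

No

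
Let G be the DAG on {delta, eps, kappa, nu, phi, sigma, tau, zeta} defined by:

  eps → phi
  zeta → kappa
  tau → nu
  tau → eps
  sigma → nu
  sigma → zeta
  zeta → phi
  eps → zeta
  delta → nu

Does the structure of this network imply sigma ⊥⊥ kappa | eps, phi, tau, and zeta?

Enumerating the 3 paths from sigma to kappa and testing each for blocking by {eps, phi, tau, zeta}:
  1. sigma → nu ← tau → eps → phi ← zeta → kappa — nu:collider[blocks]; tau:fork[blocks]; eps:chain[blocks]; phi:collider[open]; zeta:fork[blocks] ⇒ blocked
  2. sigma → nu ← tau → eps → zeta → kappa — nu:collider[blocks]; tau:fork[blocks]; eps:chain[blocks]; zeta:chain[blocks] ⇒ blocked
  3. sigma → zeta → kappa — zeta:chain[blocks] ⇒ blocked
Every path is blocked, so sigma and kappa are d-separated given {eps, phi, tau, zeta}.

Yes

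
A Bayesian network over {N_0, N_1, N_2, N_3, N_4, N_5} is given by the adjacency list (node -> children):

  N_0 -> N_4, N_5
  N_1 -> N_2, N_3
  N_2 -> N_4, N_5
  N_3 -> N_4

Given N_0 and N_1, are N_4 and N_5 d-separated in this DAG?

No

We examine all 3 paths between N_4 and N_5:
Path 1: N_4 ← N_2 → N_5
  N_2 is a fork and N_2 is not conditioned on — no node blocks this path, so it is active.
Path 2: N_4 ← N_3 ← N_1 → N_2 → N_5
  N_1 is a fork here and N_1 is conditioned on, so the path is blocked at N_1.
Path 3: N_4 ← N_0 → N_5
  N_0 is a fork here and N_0 is conditioned on, so the path is blocked at N_0.
At least one path is unblocked, so d-separation fails.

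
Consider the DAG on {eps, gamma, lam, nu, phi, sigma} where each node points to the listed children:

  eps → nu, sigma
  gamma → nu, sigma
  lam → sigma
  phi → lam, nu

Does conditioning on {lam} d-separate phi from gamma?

Yes — phi and gamma are d-separated given {lam}.

Enumerating the 4 paths from phi to gamma and testing each for blocking by {lam}:
Path 1: phi → nu ← gamma
  nu is a collider here and neither nu nor any of its descendants is conditioned on, so the collider stays closed — the path is blocked at nu.
Path 2: phi → nu ← eps → sigma ← gamma
  nu is a collider here and neither nu nor any of its descendants is conditioned on, so the collider stays closed — the path is blocked at nu.
Path 3: phi → lam → sigma ← gamma
  lam is a chain here and lam is conditioned on, so the path is blocked at lam.
Path 4: phi → lam → sigma ← eps → nu ← gamma
  lam is a chain here and lam is conditioned on, so the path is blocked at lam.
All paths are blocked; phi ⊥ gamma | {lam} holds.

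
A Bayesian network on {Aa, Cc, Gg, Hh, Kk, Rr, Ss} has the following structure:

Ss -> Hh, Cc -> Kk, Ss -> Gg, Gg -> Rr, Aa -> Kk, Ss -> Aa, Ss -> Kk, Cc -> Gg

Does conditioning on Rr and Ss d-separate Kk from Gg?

We examine all 3 paths between Kk and Gg:
  1. Kk ← Ss → Gg — Ss:fork[blocks] ⇒ blocked
  2. Kk ← Aa ← Ss → Gg — Aa:chain[open]; Ss:fork[blocks] ⇒ blocked
  3. Kk ← Cc → Gg — Cc:fork[open] ⇒ active
Because an active path exists, Kk and Gg are not d-separated.

No — Kk and Gg are not d-separated given {Rr, Ss}.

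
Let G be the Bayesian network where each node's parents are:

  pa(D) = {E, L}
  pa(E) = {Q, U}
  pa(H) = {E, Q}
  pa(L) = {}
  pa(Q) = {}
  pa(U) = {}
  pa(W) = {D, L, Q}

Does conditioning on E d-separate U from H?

Enumerating the 4 paths from U to H and testing each for blocking by {E}:
  1. U → E ← Q → H — E:collider[open]; Q:fork[open] ⇒ active
  2. U → E → D → W ← Q → H — E:chain[blocks]; D:chain[open]; W:collider[blocks]; Q:fork[open] ⇒ blocked
  3. U → E → D ← L → W ← Q → H — E:chain[blocks]; D:collider[blocks]; L:fork[open]; W:collider[blocks]; Q:fork[open] ⇒ blocked
  4. U → E → H — E:chain[blocks] ⇒ blocked
At least one path is unblocked, so d-separation fails.

No — U and H are not d-separated given {E}.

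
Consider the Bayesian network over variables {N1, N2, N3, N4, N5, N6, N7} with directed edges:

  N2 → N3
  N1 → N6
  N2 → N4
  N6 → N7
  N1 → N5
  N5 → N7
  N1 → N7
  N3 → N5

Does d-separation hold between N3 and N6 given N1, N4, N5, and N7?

Enumerating the 4 paths from N3 to N6 and testing each for blocking by {N1, N4, N5, N7}:
Path 1: N3 → N5 → N7 ← N6
  N5 is a chain here and N5 is conditioned on, so the path is blocked at N5.
Path 2: N3 → N5 → N7 ← N1 → N6
  N5 is a chain here and N5 is conditioned on, so the path is blocked at N5.
Path 3: N3 → N5 ← N1 → N7 ← N6
  N1 is a fork here and N1 is conditioned on, so the path is blocked at N1.
Path 4: N3 → N5 ← N1 → N6
  N1 is a fork here and N1 is conditioned on, so the path is blocked at N1.
Every path is blocked, so N3 and N6 are d-separated given {N1, N4, N5, N7}.

Yes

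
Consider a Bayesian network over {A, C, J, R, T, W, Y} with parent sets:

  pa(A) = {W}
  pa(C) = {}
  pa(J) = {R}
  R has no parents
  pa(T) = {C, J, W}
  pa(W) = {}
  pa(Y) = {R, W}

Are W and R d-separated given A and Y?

No

We examine all 2 paths between W and R:
Path 1: W → T ← J ← R
  T is a collider here and neither T nor any of its descendants is conditioned on, so the collider stays closed — the path is blocked at T.
Path 2: W → Y ← R
  Y is a collider and Y is conditioned on, which opens it — no node blocks this path, so it is active.
At least one path is unblocked, so d-separation fails.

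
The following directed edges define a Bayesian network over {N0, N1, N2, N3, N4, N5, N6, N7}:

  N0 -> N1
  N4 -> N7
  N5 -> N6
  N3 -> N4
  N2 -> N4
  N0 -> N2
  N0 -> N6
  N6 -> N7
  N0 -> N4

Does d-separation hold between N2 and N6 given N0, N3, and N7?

Enumerating the 4 paths from N2 to N6 and testing each for blocking by {N0, N3, N7}:
Path 1: N2 ← N0 → N6
  N0 is a fork here and N0 is conditioned on, so the path is blocked at N0.
Path 2: N2 ← N0 → N4 → N7 ← N6
  N0 is a fork here and N0 is conditioned on, so the path is blocked at N0.
Path 3: N2 → N4 ← N0 → N6
  N0 is a fork here and N0 is conditioned on, so the path is blocked at N0.
Path 4: N2 → N4 → N7 ← N6
  N4 is a chain and N4 is not conditioned on; N7 is a collider and N7 is conditioned on, which opens it — no node blocks this path, so it is active.
Since the path N2 → N4 → N7 ← N6 is active, N2 and N6 are not d-separated given {N0, N3, N7}.

No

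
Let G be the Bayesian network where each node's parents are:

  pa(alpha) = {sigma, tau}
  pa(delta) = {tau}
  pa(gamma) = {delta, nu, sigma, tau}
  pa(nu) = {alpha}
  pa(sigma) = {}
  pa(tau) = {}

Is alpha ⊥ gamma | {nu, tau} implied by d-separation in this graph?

No — alpha and gamma are not d-separated given {nu, tau}.

4 paths connect alpha and gamma; each must be blocked for d-separation to hold:
Path 1: alpha → nu → gamma
  nu is a chain here and nu is conditioned on, so the path is blocked at nu.
Path 2: alpha ← tau → delta → gamma
  tau is a fork here and tau is conditioned on, so the path is blocked at tau.
Path 3: alpha ← tau → gamma
  tau is a fork here and tau is conditioned on, so the path is blocked at tau.
Path 4: alpha ← sigma → gamma
  sigma is a fork and sigma is not conditioned on — no node blocks this path, so it is active.
Since the path alpha ← sigma → gamma is active, alpha and gamma are not d-separated given {nu, tau}.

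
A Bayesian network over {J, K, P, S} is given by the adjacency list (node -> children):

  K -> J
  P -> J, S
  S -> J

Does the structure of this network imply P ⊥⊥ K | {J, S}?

No

2 paths connect P and K; each must be blocked for d-separation to hold:
Path 1: P → J ← K
  J is a collider and J is conditioned on, which opens it — no node blocks this path, so it is active.
Path 2: P → S → J ← K
  S is a chain here and S is conditioned on, so the path is blocked at S.
At least one path is unblocked, so d-separation fails.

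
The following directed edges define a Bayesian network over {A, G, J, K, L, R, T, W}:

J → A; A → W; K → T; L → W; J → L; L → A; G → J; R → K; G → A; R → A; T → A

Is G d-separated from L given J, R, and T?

Yes

There are 6 undirected paths between G and L; checking each against the conditioning set {J, R, T}:
  1. G → J → L — J:chain[blocks] ⇒ blocked
  2. G → J → A → W ← L — J:chain[blocks]; A:chain[open]; W:collider[blocks] ⇒ blocked
  3. G → J → A ← L — J:chain[blocks]; A:collider[blocks] ⇒ blocked
  4. G → A ← J → L — A:collider[blocks]; J:fork[blocks] ⇒ blocked
  5. G → A → W ← L — A:chain[open]; W:collider[blocks] ⇒ blocked
  6. G → A ← L — A:collider[blocks] ⇒ blocked
Since every path is blocked, d-separation holds.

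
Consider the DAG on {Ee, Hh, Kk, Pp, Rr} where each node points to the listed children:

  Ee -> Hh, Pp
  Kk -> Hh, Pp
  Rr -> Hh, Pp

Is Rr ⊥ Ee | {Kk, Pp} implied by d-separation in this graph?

No

Enumerating the 4 paths from Rr to Ee and testing each for blocking by {Kk, Pp}:
Path 1: Rr → Hh ← Ee
  Hh is a collider here and neither Hh nor any of its descendants is conditioned on, so the collider stays closed — the path is blocked at Hh.
Path 2: Rr → Hh ← Kk → Pp ← Ee
  Hh is a collider here and neither Hh nor any of its descendants is conditioned on, so the collider stays closed — the path is blocked at Hh.
Path 3: Rr → Pp ← Ee
  Pp is a collider and Pp is conditioned on, which opens it — no node blocks this path, so it is active.
Path 4: Rr → Pp ← Kk → Hh ← Ee
  Kk is a fork here and Kk is conditioned on, so the path is blocked at Kk.
Since the path Rr → Pp ← Ee is active, Rr and Ee are not d-separated given {Kk, Pp}.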